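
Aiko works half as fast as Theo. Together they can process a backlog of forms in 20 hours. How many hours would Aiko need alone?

60 hours

Let Theo's rate be r; then Aiko's rate is (1/2)r, so together (1/2 + 1)r = (3/2)r = 1/20.
Thus r = 1/30 per hour.
Theo alone: 30 hours; Aiko alone: 60 hours.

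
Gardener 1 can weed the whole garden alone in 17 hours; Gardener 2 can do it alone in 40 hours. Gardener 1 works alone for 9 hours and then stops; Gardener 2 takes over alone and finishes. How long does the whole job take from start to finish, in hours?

In 9 hours Gardener 1 does 9/17 of the job, leaving 8/17.
Gardener 2 works at 1/40 per hour, so finishing takes 8/17 ÷ 1/40 = 320/17 hours.
Total time = 9 + 320/17 = 473/17 hours.

473/17 hours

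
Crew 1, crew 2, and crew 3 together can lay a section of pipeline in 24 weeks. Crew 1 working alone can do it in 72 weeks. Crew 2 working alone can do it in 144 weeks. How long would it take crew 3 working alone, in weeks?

Combined rate is 1/24 per week.
Known contribution: 1/72 + 1/144 = (2 + 1)/144 = 3/144 = 1/48 per week.
So crew 3's rate is 1/24 − 1/48 = 1/48, meaning 48 weeks alone.

48 weeks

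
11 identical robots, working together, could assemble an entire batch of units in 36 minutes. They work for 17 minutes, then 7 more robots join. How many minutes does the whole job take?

515/18 minutes

One robot does 1/396 of the job per minute.
After 17 minutes with 11 robots, 17/36 is done (19/36 left).
With 18 robots the rate is 18/396 = 1/22, so the rest takes 19/36 ÷ 1/22 = 209/18 minutes.
Total = 17 + 209/18 = 515/18 minutes.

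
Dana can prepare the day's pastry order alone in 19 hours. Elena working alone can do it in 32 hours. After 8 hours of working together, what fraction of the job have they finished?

51/76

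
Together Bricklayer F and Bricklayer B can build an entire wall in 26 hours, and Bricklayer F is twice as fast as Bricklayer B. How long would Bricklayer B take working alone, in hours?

Let Bricklayer B's rate be r; then Bricklayer F's rate is 2r, so together (2 + 1)r = 3r = 1/26.
Thus r = 1/78 per hour.
Bricklayer B alone: 78 hours; Bricklayer F alone: 39 hours.

78 hours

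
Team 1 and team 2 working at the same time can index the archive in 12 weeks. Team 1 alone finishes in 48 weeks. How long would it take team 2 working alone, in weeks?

Combined rate is 1/12 per week.
Known contribution: 1/48 per week.
So team 2's rate is 1/12 − 1/48 = 1/16, meaning 16 weeks alone.

16 weeks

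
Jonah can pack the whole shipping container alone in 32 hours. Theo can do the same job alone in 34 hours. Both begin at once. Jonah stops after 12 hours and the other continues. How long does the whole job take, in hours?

In the first 12 hours the combined rate is 33/544, so 99/136 of the job is done, leaving 37/136.
After Jonah leaves the rate is 1/34 per hour; the remaining 37/136 takes 37/4 hours.
Total = 12 + 37/4 = 85/4 hours.

85/4 hours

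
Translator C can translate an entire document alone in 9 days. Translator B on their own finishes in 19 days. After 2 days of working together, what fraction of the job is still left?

115/171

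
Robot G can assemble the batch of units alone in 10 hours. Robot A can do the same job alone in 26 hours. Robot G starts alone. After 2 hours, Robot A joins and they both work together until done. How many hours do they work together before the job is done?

52/9 hours

In the first 2 hours Robot G alone does 2/10 = 1/5 of the job, leaving 4/5.
Once everyone is working, combined rate: 1/10 + 1/26 = (13 + 5)/130 = 18/130 = 9/65 per hour.
Remaining 4/5 at 9/65 per hour takes 52/9 hours.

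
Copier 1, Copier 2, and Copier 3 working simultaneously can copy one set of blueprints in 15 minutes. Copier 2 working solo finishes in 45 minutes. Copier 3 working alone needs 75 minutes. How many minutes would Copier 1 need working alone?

Combined rate is 1/15 per minute.
Known contribution: 1/45 + 1/75 = (5 + 3)/225 = 8/225 per minute.
So Copier 1's rate is 1/15 − 8/225 = 7/225, meaning 225/7 minutes alone.

225/7 minutes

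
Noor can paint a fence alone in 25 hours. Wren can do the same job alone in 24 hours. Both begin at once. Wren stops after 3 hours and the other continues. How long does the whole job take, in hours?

In the first 3 hours the combined rate is 49/600, so 49/200 of the job is done, leaving 151/200.
After Wren leaves the rate is 1/25 per hour; the remaining 151/200 takes 151/8 hours.
Total = 3 + 151/8 = 175/8 hours.

175/8 hours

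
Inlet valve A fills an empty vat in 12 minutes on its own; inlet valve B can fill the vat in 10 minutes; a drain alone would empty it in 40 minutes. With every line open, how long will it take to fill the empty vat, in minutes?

Net rate = 1/12 + 1/10 − 1/40 = (10 + 12 − 3)/120 = 19/120 per minute.
Filling time = 1 ÷ (19/120) = 120/19 minutes.

120/19 minutes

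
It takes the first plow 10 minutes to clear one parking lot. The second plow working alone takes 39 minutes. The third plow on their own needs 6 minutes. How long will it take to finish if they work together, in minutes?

65/19 minutes

Combined rate: 1/10 + 1/39 + 1/6 = (39 + 10 + 65)/390 = 114/390 = 19/65 per minute.
Time = 1 ÷ (19/65) = 65/19 minutes.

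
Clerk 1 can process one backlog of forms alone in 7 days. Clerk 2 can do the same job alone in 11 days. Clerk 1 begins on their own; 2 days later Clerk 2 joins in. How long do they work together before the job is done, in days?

In the first 2 days Clerk 1 alone does 2/7 of the job, leaving 5/7.
Once everyone is working, combined rate: 1/7 + 1/11 = (11 + 7)/77 = 18/77 per day.
Remaining 5/7 at 18/77 per day takes 55/18 days.

55/18 days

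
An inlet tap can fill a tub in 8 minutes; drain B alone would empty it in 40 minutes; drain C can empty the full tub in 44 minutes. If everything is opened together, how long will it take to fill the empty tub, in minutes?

Net rate = 1/8 − 1/40 − 1/44 = (55 − 11 − 10)/440 = 34/440 = 17/220 per minute.
Filling time = 1 ÷ (17/220) = 220/17 minutes.

220/17 minutes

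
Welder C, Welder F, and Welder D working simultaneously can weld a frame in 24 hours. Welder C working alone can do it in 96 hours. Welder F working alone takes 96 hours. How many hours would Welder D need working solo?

48 hours

Combined rate is 1/24 per hour.
Known contribution: 1/96 + 1/96 = (1 + 1)/96 = 2/96 = 1/48 per hour.
So Welder D's rate is 1/24 − 1/48 = 1/48, meaning 48 hours alone.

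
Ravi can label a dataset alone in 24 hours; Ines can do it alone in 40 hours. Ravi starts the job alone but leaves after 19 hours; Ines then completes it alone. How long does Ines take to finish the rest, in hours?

In 19 hours Ravi does 19/24 of the job, leaving 5/24.
Ines works at 1/40 per hour, so finishing takes 5/24 ÷ 1/40 = 25/3 hours.

25/3 hours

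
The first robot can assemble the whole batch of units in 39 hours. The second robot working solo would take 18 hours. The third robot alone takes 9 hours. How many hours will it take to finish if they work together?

26/5 hours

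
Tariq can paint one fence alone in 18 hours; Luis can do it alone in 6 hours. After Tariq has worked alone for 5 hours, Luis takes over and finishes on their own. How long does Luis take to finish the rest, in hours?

In 5 hours Tariq does 5/18 of the job, leaving 13/18.
Luis works at 1/6 per hour, so finishing takes 13/18 ÷ 1/6 = 13/3 hours.

13/3 hours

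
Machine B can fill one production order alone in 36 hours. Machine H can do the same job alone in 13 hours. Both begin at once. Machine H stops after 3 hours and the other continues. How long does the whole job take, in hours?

In the first 3 hours the combined rate is 49/468, so 49/156 of the job is done, leaving 107/156.
After machine H leaves the rate is 1/36 per hour; the remaining 107/156 takes 321/13 hours.
Total = 3 + 321/13 = 360/13 hours.

360/13 hours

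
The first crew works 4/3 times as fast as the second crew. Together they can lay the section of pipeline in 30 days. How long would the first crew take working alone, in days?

105/2 days

Let the second crew's rate be r; then the first crew's rate is (4/3)r, so together (4/3 + 1)r = (7/3)r = 1/30.
Thus r = 1/70 per day.
The second crew alone: 70 days; the first crew alone: 105/2 days.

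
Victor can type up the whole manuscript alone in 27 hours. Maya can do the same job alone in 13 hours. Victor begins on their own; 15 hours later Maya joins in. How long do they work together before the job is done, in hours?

39/10 hours

In the first 15 hours Victor alone does 15/27 = 5/9 of the job, leaving 4/9.
Once everyone is working, combined rate: 1/27 + 1/13 = (13 + 27)/351 = 40/351 per hour.
Remaining 4/9 at 40/351 per hour takes 39/10 hours.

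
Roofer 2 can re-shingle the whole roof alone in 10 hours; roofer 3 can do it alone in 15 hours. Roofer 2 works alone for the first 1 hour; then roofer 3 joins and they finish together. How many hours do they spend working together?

27/5 hours

In 1 hour roofer 2 does 1/10 of the job, leaving 9/10.
Roofer 2 and roofer 3 together work at 1/6 per hour, so finishing takes 9/10 ÷ 1/6 = 27/5 hours.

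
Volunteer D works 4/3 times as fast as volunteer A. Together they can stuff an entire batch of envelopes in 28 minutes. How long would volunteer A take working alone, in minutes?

Let volunteer A's rate be r; then volunteer D's rate is (4/3)r, so together (4/3 + 1)r = (7/3)r = 1/28.
Thus r = 3/196 per minute.
Volunteer A alone: 196/3 minutes; volunteer D alone: 49 minutes.

196/3 minutes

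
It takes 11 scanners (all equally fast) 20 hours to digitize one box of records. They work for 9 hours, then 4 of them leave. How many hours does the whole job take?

184/7 hours

One scanner does 1/220 of the job per hour.
After 9 hours with 11 scanners, 9/20 is done (11/20 left).
With 7 scanners the rate is 7/220, so the rest takes 11/20 ÷ 7/220 = 121/7 hours.
Total = 9 + 121/7 = 184/7 hours.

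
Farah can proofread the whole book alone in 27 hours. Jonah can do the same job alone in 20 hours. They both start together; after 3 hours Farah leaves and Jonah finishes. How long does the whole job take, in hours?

160/9 hours

In the first 3 hours the combined rate is 47/540, so 47/180 of the job is done, leaving 133/180.
After Farah leaves the rate is 1/20 per hour; the remaining 133/180 takes 133/9 hours.
Total = 3 + 133/9 = 160/9 hours.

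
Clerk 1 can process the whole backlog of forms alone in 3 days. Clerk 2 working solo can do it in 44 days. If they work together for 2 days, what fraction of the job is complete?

47/66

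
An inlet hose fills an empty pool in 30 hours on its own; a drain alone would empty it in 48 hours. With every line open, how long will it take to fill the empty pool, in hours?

Net rate = 1/30 − 1/48 = (8 − 5)/240 = 3/240 = 1/80 per hour.
Filling time = 1 ÷ (1/80) = 80 hours.

80 hours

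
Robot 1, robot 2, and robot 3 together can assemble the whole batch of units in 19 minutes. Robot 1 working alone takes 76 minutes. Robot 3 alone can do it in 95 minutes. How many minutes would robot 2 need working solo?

380/11 minutes

Combined rate is 1/19 per minute.
Known contribution: 1/76 + 1/95 = (5 + 4)/380 = 9/380 per minute.
So robot 2's rate is 1/19 − 9/380 = 11/380, meaning 380/11 minutes alone.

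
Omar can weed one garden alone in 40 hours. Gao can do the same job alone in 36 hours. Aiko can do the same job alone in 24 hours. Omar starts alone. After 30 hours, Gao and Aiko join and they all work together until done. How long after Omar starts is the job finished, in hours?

555/17 hours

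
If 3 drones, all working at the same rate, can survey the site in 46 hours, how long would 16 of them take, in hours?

69/8 hours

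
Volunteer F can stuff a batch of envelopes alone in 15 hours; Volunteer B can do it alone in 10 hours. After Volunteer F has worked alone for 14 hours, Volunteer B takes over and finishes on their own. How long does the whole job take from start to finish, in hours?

44/3 hours

In 14 hours Volunteer F does 14/15 of the job, leaving 1/15.
Volunteer B works at 1/10 per hour, so finishing takes 1/15 ÷ 1/10 = 2/3 hours.
Total time = 14 + 2/3 = 44/3 hours.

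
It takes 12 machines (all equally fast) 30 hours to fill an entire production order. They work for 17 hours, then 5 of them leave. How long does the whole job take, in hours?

One machine does 1/360 of the job per hour.
After 17 hours with 12 machines, 17/30 is done (13/30 left).
With 7 machines the rate is 7/360, so the rest takes 13/30 ÷ 7/360 = 156/7 hours.
Total = 17 + 156/7 = 275/7 hours.

275/7 hours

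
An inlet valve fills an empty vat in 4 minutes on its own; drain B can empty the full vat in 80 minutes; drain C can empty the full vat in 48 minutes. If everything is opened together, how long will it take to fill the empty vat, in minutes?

Net rate = 1/4 − 1/80 − 1/48 = (60 − 3 − 5)/240 = 52/240 = 13/60 per minute.
Filling time = 1 ÷ (13/60) = 60/13 minutes.

60/13 minutes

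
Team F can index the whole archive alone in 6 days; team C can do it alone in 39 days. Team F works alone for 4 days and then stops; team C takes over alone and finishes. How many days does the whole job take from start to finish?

In 4 days team F does 4/6 = 2/3 of the job, leaving 1/3.
Team C works at 1/39 per day, so finishing takes 1/3 ÷ 1/39 = 13 days.
Total time = 4 + 13 = 17 days.

17 days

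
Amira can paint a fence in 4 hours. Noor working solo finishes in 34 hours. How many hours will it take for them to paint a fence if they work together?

68/19 hours

Combined rate: 1/4 + 1/34 = (17 + 2)/68 = 19/68 per hour.
Time = 1 ÷ (19/68) = 68/19 hours.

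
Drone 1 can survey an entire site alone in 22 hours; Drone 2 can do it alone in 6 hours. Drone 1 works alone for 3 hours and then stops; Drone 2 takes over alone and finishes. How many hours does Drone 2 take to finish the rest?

57/11 hours

In 3 hours Drone 1 does 3/22 of the job, leaving 19/22.
Drone 2 works at 1/6 per hour, so finishing takes 19/22 ÷ 1/6 = 57/11 hours.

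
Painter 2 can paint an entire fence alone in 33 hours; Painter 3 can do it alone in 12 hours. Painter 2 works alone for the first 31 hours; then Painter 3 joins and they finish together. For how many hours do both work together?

8/15 hours

In 31 hours Painter 2 does 31/33 of the job, leaving 2/33.
Painter 2 and Painter 3 together work at 5/44 per hour, so finishing takes 2/33 ÷ 5/44 = 8/15 hours.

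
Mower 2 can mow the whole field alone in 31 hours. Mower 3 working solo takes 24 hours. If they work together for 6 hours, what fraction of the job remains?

69/124

Combined rate: 1/31 + 1/24 = (24 + 31)/744 = 55/744 per hour.
In 6 hours they complete 6·55/744 = 55/124 of the job.
So 69/124 remains.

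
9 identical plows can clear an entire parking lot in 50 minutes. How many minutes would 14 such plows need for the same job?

225/7 minutes

Total work is 9·50 = 450 plow-minutes.
With 14 plows: 450/14 = 225/7 minutes.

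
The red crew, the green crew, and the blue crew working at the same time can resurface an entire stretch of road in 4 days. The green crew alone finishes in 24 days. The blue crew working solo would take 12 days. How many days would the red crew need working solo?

Combined rate is 1/4 per day.
Known contribution: 1/24 + 1/12 = (1 + 2)/24 = 3/24 = 1/8 per day.
So the red crew's rate is 1/4 − 1/8 = 1/8, meaning 8 days alone.

8 days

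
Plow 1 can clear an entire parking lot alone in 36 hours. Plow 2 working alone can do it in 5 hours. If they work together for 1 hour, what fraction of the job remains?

Combined rate: 1/36 + 1/5 = (5 + 36)/180 = 41/180 per hour.
In 1 hour they complete 1·41/180 = 41/180 of the job.
So 139/180 remains.

139/180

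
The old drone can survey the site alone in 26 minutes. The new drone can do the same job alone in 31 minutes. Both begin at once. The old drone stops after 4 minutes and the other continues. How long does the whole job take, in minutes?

In the first 4 minutes the combined rate is 57/806, so 114/403 of the job is done, leaving 289/403.
After the old drone leaves the rate is 1/31 per minute; the remaining 289/403 takes 289/13 minutes.
Total = 4 + 289/13 = 341/13 minutes.

341/13 minutes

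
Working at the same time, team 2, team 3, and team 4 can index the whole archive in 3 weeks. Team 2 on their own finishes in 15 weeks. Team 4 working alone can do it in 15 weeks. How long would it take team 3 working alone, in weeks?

5 weeks

Combined rate is 1/3 per week.
Known contribution: 1/15 + 1/15 = (1 + 1)/15 = 2/15 per week.
So team 3's rate is 1/3 − 2/15 = 1/5, meaning 5 weeks alone.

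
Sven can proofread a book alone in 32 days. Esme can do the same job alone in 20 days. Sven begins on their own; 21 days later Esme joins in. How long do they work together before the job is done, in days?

In the first 21 days Sven alone does 21/32 of the job, leaving 11/32.
Once everyone is working, combined rate: 1/32 + 1/20 = (5 + 8)/160 = 13/160 per day.
Remaining 11/32 at 13/160 per day takes 55/13 days.

55/13 days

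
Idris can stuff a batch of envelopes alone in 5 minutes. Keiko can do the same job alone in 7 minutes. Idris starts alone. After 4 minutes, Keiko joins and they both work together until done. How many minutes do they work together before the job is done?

In the first 4 minutes Idris alone does 4/5 of the job, leaving 1/5.
Once everyone is working, combined rate: 1/5 + 1/7 = (7 + 5)/35 = 12/35 per minute.
Remaining 1/5 at 12/35 per minute takes 7/12 minutes.

7/12 minutes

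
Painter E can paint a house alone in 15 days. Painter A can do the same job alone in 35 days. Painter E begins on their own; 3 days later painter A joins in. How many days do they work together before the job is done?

In the first 3 days painter E alone does 3/15 = 1/5 of the job, leaving 4/5.
Once everyone is working, combined rate: 1/15 + 1/35 = (7 + 3)/105 = 10/105 = 2/21 per day.
Remaining 4/5 at 2/21 per day takes 42/5 days.

42/5 days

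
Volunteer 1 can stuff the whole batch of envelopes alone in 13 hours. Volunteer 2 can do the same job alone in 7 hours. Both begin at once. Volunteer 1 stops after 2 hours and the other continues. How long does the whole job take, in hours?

77/13 hours

In the first 2 hours the combined rate is 20/91, so 40/91 of the job is done, leaving 51/91.
After Volunteer 1 leaves the rate is 1/7 per hour; the remaining 51/91 takes 51/13 hours.
Total = 2 + 51/13 = 77/13 hours.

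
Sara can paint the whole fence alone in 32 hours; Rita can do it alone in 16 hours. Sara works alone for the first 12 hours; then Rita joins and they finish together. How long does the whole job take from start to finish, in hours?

In 12 hours Sara does 12/32 = 3/8 of the job, leaving 5/8.
Sara and Rita together work at 3/32 per hour, so finishing takes 5/8 ÷ 3/32 = 20/3 hours.
Total time = 12 + 20/3 = 56/3 hours.

56/3 hours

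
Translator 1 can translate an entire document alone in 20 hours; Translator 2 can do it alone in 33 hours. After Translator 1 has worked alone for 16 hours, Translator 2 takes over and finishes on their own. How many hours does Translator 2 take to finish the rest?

In 16 hours Translator 1 does 16/20 = 4/5 of the job, leaving 1/5.
Translator 2 works at 1/33 per hour, so finishing takes 1/5 ÷ 1/33 = 33/5 hours.

33/5 hours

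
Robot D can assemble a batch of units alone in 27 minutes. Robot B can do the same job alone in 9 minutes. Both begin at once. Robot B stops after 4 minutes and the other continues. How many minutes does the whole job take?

In the first 4 minutes the combined rate is 4/27, so 16/27 of the job is done, leaving 11/27.
After robot B leaves the rate is 1/27 per minute; the remaining 11/27 takes 11 minutes.
Total = 4 + 11 = 15 minutes.

15 minutes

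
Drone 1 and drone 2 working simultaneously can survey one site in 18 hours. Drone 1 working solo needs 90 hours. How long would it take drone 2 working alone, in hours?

Combined rate is 1/18 per hour.
Known contribution: 1/90 per hour.
So drone 2's rate is 1/18 − 1/90 = 2/45, meaning 45/2 hours alone.

45/2 hours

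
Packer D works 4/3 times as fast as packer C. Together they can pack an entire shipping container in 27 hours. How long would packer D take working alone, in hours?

Let packer C's rate be r; then packer D's rate is (4/3)r, so together (4/3 + 1)r = (7/3)r = 1/27.
Thus r = 1/63 per hour.
Packer C alone: 63 hours; packer D alone: 189/4 hours.

189/4 hours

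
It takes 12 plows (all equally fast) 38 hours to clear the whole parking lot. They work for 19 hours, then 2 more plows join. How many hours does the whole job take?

247/7 hours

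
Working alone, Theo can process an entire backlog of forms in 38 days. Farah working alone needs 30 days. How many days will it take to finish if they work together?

With two workers the combined time is the product over the sum: 38·30/(38+30) = 1140/68 = 285/17 days.

285/17 days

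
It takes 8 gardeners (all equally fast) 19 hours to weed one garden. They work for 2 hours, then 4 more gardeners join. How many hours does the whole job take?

One gardener does 1/152 of the job per hour.
After 2 hours with 8 gardeners, 2/19 is done (17/19 left).
With 12 gardeners the rate is 12/152 = 3/38, so the rest takes 17/19 ÷ 3/38 = 34/3 hours.
Total = 2 + 34/3 = 40/3 hours.

40/3 hours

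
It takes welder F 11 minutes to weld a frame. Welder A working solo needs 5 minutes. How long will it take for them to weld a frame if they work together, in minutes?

Combined rate: 1/11 + 1/5 = (5 + 11)/55 = 16/55 per minute.
Time = 1 ÷ (16/55) = 55/16 minutes.

55/16 minutes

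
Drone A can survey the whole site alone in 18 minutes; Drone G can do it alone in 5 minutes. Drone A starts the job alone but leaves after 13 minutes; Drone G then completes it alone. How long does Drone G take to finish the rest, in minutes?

25/18 minutes

In 13 minutes Drone A does 13/18 of the job, leaving 5/18.
Drone G works at 1/5 per minute, so finishing takes 5/18 ÷ 1/5 = 25/18 minutes.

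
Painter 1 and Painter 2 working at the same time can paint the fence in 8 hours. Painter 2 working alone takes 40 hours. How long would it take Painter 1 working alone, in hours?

Combined rate is 1/8 per hour.
Known contribution: 1/40 per hour.
So Painter 1's rate is 1/8 − 1/40 = 1/10, meaning 10 hours alone.

10 hours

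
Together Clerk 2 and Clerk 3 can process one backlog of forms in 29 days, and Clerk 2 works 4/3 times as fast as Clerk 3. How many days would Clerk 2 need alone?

Let Clerk 3's rate be r; then Clerk 2's rate is (4/3)r, so together (4/3 + 1)r = (7/3)r = 1/29.
Thus r = 3/203 per day.
Clerk 3 alone: 203/3 days; Clerk 2 alone: 203/4 days.

203/4 days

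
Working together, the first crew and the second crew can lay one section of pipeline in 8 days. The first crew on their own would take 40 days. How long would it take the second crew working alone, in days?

Combined rate is 1/8 per day.
Known contribution: 1/40 per day.
So the second crew's rate is 1/8 − 1/40 = 1/10, meaning 10 days alone.

10 days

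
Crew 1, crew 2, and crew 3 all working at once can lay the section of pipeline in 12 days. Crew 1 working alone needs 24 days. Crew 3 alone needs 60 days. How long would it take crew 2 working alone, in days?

Combined rate is 1/12 per day.
Known contribution: 1/24 + 1/60 = (5 + 2)/120 = 7/120 per day.
So crew 2's rate is 1/12 − 7/120 = 1/40, meaning 40 days alone.

40 days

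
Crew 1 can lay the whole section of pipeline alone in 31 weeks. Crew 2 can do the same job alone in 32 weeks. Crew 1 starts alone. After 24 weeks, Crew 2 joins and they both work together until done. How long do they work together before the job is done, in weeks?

In the first 24 weeks Crew 1 alone does 24/31 of the job, leaving 7/31.
Once everyone is working, combined rate: 1/31 + 1/32 = (32 + 31)/992 = 63/992 per week.
Remaining 7/31 at 63/992 per week takes 32/9 weeks.

32/9 weeks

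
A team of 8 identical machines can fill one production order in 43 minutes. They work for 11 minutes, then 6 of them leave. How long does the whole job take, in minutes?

139 minutes

One machine does 1/344 of the job per minute.
After 11 minutes with 8 machines, 11/43 is done (32/43 left).
With 2 machines the rate is 2/344 = 1/172, so the rest takes 32/43 ÷ 1/172 = 128 minutes.
Total = 11 + 128 = 139 minutes.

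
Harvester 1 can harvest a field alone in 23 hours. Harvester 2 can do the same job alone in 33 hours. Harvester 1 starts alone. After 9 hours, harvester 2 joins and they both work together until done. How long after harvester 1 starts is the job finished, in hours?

69/4 hours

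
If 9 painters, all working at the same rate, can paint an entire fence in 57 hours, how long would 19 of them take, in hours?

Total work is 9·57 = 513 painter-hours.
With 19 painters: 513/19 = 27 hours.

27 hours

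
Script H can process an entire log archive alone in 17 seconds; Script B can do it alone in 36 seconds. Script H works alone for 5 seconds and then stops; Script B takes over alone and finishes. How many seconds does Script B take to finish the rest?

432/17 seconds

In 5 seconds Script H does 5/17 of the job, leaving 12/17.
Script B works at 1/36 per second, so finishing takes 12/17 ÷ 1/36 = 432/17 seconds.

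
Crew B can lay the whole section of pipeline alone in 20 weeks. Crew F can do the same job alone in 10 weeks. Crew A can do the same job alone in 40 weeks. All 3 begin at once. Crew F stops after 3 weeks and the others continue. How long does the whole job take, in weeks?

In the first 3 weeks the combined rate is 7/40, so 21/40 of the job is done, leaving 19/40.
After Crew F leaves the rate is 3/40 per week; the remaining 19/40 takes 19/3 weeks.
Total = 3 + 19/3 = 28/3 weeks.

28/3 weeks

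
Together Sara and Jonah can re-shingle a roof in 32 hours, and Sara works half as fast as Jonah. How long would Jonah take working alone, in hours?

48 hours

Let Jonah's rate be r; then Sara's rate is (1/2)r, so together (1/2 + 1)r = (3/2)r = 1/32.
Thus r = 1/48 per hour.
Jonah alone: 48 hours; Sara alone: 96 hours.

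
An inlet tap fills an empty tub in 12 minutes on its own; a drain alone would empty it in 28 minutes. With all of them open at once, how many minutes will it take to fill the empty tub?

21 minutes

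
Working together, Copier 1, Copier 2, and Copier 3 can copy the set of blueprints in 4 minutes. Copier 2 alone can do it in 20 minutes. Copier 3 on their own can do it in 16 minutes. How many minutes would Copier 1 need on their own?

Combined rate is 1/4 per minute.
Known contribution: 1/20 + 1/16 = (4 + 5)/80 = 9/80 per minute.
So Copier 1's rate is 1/4 − 9/80 = 11/80, meaning 80/11 minutes alone.

80/11 minutes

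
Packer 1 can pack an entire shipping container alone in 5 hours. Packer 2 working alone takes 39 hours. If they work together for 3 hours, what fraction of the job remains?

Combined rate: 1/5 + 1/39 = (39 + 5)/195 = 44/195 per hour.
In 3 hours they complete 3·44/195 = 44/65 of the job.
So 21/65 remains.

21/65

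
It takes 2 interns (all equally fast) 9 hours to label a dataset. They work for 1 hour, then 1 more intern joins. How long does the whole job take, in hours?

One intern does 1/18 of the job per hour.
After 1 hour with 2 interns, 1/9 is done (8/9 left).
With 3 interns the rate is 3/18 = 1/6, so the rest takes 8/9 ÷ 1/6 = 16/3 hours.
Total = 1 + 16/3 = 19/3 hours.

19/3 hours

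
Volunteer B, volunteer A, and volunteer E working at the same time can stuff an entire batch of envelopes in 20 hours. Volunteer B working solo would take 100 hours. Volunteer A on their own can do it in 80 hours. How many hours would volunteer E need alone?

Combined rate is 1/20 per hour.
Known contribution: 1/100 + 1/80 = (4 + 5)/400 = 9/400 per hour.
So volunteer E's rate is 1/20 − 9/400 = 11/400, meaning 400/11 hours alone.

400/11 hours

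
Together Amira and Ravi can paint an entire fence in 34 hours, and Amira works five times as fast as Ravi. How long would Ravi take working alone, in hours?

204 hours

Let Ravi's rate be r; then Amira's rate is 5r, so together (5 + 1)r = 6r = 1/34.
Thus r = 1/204 per hour.
Ravi alone: 204 hours; Amira alone: 204/5 hours.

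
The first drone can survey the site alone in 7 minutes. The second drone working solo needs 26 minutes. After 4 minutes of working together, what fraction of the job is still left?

25/91

Combined rate: 1/7 + 1/26 = (26 + 7)/182 = 33/182 per minute.
In 4 minutes they complete 4·33/182 = 66/91 of the job.
So 25/91 remains.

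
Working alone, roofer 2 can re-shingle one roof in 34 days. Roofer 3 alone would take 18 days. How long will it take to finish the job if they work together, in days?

153/13 days

Combined rate: 1/34 + 1/18 = (9 + 17)/306 = 26/306 = 13/153 per day.
Time = 1 ÷ (13/153) = 153/13 days.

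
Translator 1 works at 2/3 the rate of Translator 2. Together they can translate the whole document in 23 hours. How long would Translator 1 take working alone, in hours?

115/2 hours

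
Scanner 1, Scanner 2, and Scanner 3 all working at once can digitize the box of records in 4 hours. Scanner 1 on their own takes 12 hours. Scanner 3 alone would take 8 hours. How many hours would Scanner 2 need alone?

24 hours

Combined rate is 1/4 per hour.
Known contribution: 1/12 + 1/8 = (2 + 3)/24 = 5/24 per hour.
So Scanner 2's rate is 1/4 − 5/24 = 1/24, meaning 24 hours alone.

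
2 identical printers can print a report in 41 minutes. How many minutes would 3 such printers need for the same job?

Total work is 2·41 = 82 printer-minutes.
With 3 printers: 82/3 minutes.

82/3 minutes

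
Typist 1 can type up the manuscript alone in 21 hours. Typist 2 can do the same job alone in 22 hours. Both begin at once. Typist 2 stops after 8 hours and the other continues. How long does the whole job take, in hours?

147/11 hours

In the first 8 hours the combined rate is 43/462, so 172/231 of the job is done, leaving 59/231.
After Typist 2 leaves the rate is 1/21 per hour; the remaining 59/231 takes 59/11 hours.
Total = 8 + 59/11 = 147/11 hours.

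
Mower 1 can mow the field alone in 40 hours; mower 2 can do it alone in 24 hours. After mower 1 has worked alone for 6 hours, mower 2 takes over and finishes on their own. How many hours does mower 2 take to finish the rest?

In 6 hours mower 1 does 6/40 = 3/20 of the job, leaving 17/20.
Mower 2 works at 1/24 per hour, so finishing takes 17/20 ÷ 1/24 = 102/5 hours.

102/5 hours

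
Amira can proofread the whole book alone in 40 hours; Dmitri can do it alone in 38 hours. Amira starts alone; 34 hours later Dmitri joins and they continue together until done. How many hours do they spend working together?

In 34 hours Amira does 34/40 = 17/20 of the job, leaving 3/20.
Amira and Dmitri together work at 39/760 per hour, so finishing takes 3/20 ÷ 39/760 = 38/13 hours.

38/13 hours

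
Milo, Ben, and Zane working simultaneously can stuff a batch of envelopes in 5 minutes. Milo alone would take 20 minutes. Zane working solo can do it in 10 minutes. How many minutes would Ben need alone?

Combined rate is 1/5 per minute.
Known contribution: 1/20 + 1/10 = (1 + 2)/20 = 3/20 per minute.
So Ben's rate is 1/5 − 3/20 = 1/20, meaning 20 minutes alone.

20 minutes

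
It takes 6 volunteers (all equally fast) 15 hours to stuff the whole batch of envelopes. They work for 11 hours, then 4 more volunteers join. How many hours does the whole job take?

One volunteer does 1/90 of the job per hour.
After 11 hours with 6 volunteers, 11/15 is done (4/15 left).
With 10 volunteers the rate is 10/90 = 1/9, so the rest takes 4/15 ÷ 1/9 = 12/5 hours.
Total = 11 + 12/5 = 67/5 hours.

67/5 hours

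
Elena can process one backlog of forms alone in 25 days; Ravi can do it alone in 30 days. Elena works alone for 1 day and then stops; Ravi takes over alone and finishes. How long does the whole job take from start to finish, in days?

In 1 day Elena does 1/25 of the job, leaving 24/25.
Ravi works at 1/30 per day, so finishing takes 24/25 ÷ 1/30 = 144/5 days.
Total time = 1 + 144/5 = 149/5 days.

149/5 days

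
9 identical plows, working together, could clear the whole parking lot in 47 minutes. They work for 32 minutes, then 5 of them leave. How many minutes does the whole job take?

263/4 minutes

One plow does 1/423 of the job per minute.
After 32 minutes with 9 plows, 32/47 is done (15/47 left).
With 4 plows the rate is 4/423, so the rest takes 15/47 ÷ 4/423 = 135/4 minutes.
Total = 32 + 135/4 = 263/4 minutes.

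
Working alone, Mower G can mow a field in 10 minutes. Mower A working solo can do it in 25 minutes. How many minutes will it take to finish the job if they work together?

Combined rate: 1/10 + 1/25 = (5 + 2)/50 = 7/50 per minute.
Time = 1 ÷ (7/50) = 50/7 minutes.

50/7 minutes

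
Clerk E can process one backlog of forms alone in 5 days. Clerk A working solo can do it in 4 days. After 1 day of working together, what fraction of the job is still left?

11/20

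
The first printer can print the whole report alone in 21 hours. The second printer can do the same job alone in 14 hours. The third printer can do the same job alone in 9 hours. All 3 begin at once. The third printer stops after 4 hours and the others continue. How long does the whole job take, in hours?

In the first 4 hours the combined rate is 29/126, so 58/63 of the job is done, leaving 5/63.
After the third printer leaves the rate is 5/42 per hour; the remaining 5/63 takes 2/3 hours.
Total = 4 + 2/3 = 14/3 hours.

14/3 hours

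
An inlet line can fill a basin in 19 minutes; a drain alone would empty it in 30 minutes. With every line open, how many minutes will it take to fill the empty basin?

Net rate = 1/19 − 1/30 = (30 − 19)/570 = 11/570 per minute.
Filling time = 1 ÷ (11/570) = 570/11 minutes.

570/11 minutes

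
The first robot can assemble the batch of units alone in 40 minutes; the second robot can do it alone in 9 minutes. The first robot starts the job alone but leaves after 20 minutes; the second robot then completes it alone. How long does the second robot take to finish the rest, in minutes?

9/2 minutes

In 20 minutes the first robot does 20/40 = 1/2 of the job, leaving 1/2.
The second robot works at 1/9 per minute, so finishing takes 1/2 ÷ 1/9 = 9/2 minutes.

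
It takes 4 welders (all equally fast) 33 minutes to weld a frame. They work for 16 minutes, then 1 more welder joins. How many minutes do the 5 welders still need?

One welder does 1/132 of the job per minute.
After 16 minutes with 4 welders, 16/33 is done (17/33 left).
With 5 welders the rate is 5/132, so the rest takes 17/33 ÷ 5/132 = 68/5 minutes.

68/5 minutes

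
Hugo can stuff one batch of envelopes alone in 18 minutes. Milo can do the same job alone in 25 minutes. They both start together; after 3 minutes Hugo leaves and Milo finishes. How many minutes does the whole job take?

125/6 minutes

In the first 3 minutes the combined rate is 43/450, so 43/150 of the job is done, leaving 107/150.
After Hugo leaves the rate is 1/25 per minute; the remaining 107/150 takes 107/6 minutes.
Total = 3 + 107/6 = 125/6 minutes.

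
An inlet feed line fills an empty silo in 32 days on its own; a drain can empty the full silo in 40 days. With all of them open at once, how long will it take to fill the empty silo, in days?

Net rate = 1/32 − 1/40 = (5 − 4)/160 = 1/160 per day.
Filling time = 1 ÷ (1/160) = 160 days.

160 days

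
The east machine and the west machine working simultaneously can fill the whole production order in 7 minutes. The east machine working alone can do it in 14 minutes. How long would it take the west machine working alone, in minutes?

Combined rate is 1/7 per minute.
Known contribution: 1/14 per minute.
So the west machine's rate is 1/7 − 1/14 = 1/14, meaning 14 minutes alone.

14 minutes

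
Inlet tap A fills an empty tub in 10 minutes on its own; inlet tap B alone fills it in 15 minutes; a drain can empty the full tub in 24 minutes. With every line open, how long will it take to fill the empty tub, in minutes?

Net rate = 1/10 + 1/15 − 1/24 = (12 + 8 − 5)/120 = 15/120 = 1/8 per minute.
Filling time = 1 ÷ (1/8) = 8 minutes.

8 minutes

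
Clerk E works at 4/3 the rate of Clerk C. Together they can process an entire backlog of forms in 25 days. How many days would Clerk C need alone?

175/3 days

Let Clerk C's rate be r; then Clerk E's rate is (4/3)r, so together (4/3 + 1)r = (7/3)r = 1/25.
Thus r = 3/175 per day.
Clerk C alone: 175/3 days; Clerk E alone: 175/4 days.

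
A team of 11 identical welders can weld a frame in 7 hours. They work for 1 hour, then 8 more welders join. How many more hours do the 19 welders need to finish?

One welder does 1/77 of the job per hour.
After 1 hour with 11 welders, 1/7 is done (6/7 left).
With 19 welders the rate is 19/77, so the rest takes 6/7 ÷ 19/77 = 66/19 hours.

66/19 hours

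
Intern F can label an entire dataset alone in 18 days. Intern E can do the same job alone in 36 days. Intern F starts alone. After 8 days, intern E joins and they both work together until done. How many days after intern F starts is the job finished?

In the first 8 days intern F alone does 8/18 = 4/9 of the job, leaving 5/9.
Once everyone is working, combined rate: 1/18 + 1/36 = (2 + 1)/36 = 3/36 = 1/12 per day.
Remaining 5/9 at 1/12 per day takes 20/3 days.
Total from the start = 8 + 20/3 = 44/3 days.

44/3 days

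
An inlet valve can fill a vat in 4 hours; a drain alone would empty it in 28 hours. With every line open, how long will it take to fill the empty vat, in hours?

14/3 hours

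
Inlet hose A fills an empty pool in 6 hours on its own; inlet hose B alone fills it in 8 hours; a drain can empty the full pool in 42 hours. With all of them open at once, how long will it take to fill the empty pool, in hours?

Net rate = 1/6 + 1/8 − 1/42 = (28 + 21 − 4)/168 = 45/168 = 15/56 per hour.
Filling time = 1 ÷ (15/56) = 56/15 hours.

56/15 hours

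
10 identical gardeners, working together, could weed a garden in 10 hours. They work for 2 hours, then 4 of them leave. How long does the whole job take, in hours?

46/3 hours

One gardener does 1/100 of the job per hour.
After 2 hours with 10 gardeners, 1/5 is done (4/5 left).
With 6 gardeners the rate is 6/100 = 3/50, so the rest takes 4/5 ÷ 3/50 = 40/3 hours.
Total = 2 + 40/3 = 46/3 hours.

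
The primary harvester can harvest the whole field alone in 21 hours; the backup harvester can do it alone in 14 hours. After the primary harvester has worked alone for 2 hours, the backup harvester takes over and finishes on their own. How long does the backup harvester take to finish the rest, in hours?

In 2 hours the primary harvester does 2/21 of the job, leaving 19/21.
The backup harvester works at 1/14 per hour, so finishing takes 19/21 ÷ 1/14 = 38/3 hours.

38/3 hours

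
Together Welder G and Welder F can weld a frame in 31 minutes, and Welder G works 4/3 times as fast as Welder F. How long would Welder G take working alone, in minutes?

Let Welder F's rate be r; then Welder G's rate is (4/3)r, so together (4/3 + 1)r = (7/3)r = 1/31.
Thus r = 3/217 per minute.
Welder F alone: 217/3 minutes; Welder G alone: 217/4 minutes.

217/4 minutes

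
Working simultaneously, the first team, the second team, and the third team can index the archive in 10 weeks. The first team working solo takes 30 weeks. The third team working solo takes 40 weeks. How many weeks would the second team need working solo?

24 weeks

Combined rate is 1/10 per week.
Known contribution: 1/30 + 1/40 = (4 + 3)/120 = 7/120 per week.
So the second team's rate is 1/10 − 7/120 = 1/24, meaning 24 weeks alone.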